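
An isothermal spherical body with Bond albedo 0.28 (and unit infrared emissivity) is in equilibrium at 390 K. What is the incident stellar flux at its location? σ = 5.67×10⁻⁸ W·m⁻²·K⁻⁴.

S ≈ 7290 W/m²

(1−a)S·πr² = σ·4πr²·T⁴ ⇒ S = 4σT⁴/(1−a).
S = 4·5.67×10⁻⁸·2.313×10¹⁰/0.720.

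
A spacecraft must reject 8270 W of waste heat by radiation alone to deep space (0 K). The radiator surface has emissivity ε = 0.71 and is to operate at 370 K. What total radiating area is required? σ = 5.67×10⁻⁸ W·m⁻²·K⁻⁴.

P = εσA T⁴ ⇒ A = P/(εσT⁴).
T⁴ = 1.874×10¹⁰ K⁴.
A = 8270/(0.71 × 5.67×10⁻⁸ × 1.874×10¹⁰).

A ≈ 11.0 m²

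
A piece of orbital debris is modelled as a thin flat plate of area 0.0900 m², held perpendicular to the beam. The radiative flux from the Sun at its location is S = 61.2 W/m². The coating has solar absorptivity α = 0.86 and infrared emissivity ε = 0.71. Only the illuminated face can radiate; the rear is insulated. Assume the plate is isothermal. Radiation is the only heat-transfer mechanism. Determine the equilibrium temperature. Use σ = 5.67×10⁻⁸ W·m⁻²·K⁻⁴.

At equilibrium, absorbed power = emitted power.
Absorbing cross-section = A = 0.09000 m²; emitting surface = A = 0.09000 m² (ratio 1).
αS·A_cross = εσ·A_surf·T⁴  ⇒  T⁴ = αS/(ε·1σ).
T⁴ = 0.860·61.2/(0.71·1·5.67×10⁻⁸) = 1.307×10⁹ K⁴.
T = (1.307×10⁹)^(1/4).

T ≈ 190 K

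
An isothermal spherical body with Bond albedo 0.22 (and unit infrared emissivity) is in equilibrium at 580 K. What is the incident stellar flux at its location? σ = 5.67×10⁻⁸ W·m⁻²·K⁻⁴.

S ≈ 32900 W/m²

(1−a)S·πr² = σ·4πr²·T⁴ ⇒ S = 4σT⁴/(1−a).
S = 4·5.67×10⁻⁸·1.132×10¹¹/0.780.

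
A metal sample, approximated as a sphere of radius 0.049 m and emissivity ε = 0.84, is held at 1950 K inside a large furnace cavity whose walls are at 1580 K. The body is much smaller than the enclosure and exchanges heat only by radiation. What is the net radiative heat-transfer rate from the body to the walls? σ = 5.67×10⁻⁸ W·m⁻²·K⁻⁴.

For a small grey body in a large enclosure: P_net = εσA(T_body⁴ − T_wall⁴).
A = 4πr² = 0.03017 m²; T_body⁴ − T_wall⁴ = 1.446×10¹³ − 6.232×10¹² = 8.227×10¹² K⁴.
|P_net| = 0.84·5.67×10⁻⁸·0.03017·8.227×10¹².

P_net ≈ 11800 W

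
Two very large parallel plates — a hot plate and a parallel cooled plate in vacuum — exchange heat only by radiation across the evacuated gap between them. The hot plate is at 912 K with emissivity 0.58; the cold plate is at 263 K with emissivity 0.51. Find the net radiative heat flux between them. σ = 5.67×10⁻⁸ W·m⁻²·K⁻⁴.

q ≈ 14500 W/m²

For two infinite grey parallel plates, q = σ(T₁⁴ − T₂⁴)/(1/ε₁ + 1/ε₂ − 1).
T₁⁴ − T₂⁴ = 6.918×10¹¹ − 4.784×10⁹ = 6.870×10¹¹ K⁴.
1/ε₁ + 1/ε₂ − 1 = 1.724 + 1.961 − 1 = 2.685.
q = 5.67×10⁻⁸ × 6.870×10¹¹ / 2.685.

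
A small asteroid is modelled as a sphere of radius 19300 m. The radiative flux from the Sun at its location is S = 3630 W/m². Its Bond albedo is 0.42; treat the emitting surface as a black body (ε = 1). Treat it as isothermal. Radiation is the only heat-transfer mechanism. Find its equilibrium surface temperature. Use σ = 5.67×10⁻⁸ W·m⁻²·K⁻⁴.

T ≈ 310 K

At equilibrium, absorbed power = emitted power.
Absorbing cross-section = πr² = 1.170×10⁹ m²; emitting surface = 4πr² = 4.681×10⁹ m² (ratio 4).
(1−a)S·A_cross = εσ·A_surf·T⁴  ⇒  T⁴ = (1−a)S/(4σ).
T⁴ = 0.580·3630/(4·5.67×10⁻⁸) = 9.283×10⁹ K⁴.
T = (9.283×10⁹)^(1/4).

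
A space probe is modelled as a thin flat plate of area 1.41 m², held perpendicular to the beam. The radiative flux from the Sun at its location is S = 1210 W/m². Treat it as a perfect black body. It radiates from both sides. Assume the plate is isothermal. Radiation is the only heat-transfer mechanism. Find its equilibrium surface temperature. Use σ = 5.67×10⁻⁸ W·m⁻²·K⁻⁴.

At equilibrium, absorbed power = emitted power.
Absorbing cross-section = A = 1.410 m²; emitting surface = 2A = 2.820 m² (ratio 2).
S·A_cross = εσ·A_surf·T⁴  ⇒  T⁴ = S/(2σ).
T⁴ = 1.00·1210/(2·5.67×10⁻⁸) = 1.067×10¹⁰ K⁴.
T = (1.067×10¹⁰)^(1/4).

T ≈ 321 K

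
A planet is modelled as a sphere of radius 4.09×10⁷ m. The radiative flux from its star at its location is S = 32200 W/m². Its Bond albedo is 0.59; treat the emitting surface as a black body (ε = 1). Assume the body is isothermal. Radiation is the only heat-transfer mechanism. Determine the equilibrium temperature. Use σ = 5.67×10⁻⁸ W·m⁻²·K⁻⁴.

T ≈ 491 K

At equilibrium, absorbed power = emitted power.
Absorbing cross-section = πr² = 5.255×10¹⁵ m²; emitting surface = 4πr² = 2.102×10¹⁶ m² (ratio 4).
(1−a)S·A_cross = εσ·A_surf·T⁴  ⇒  T⁴ = (1−a)S/(4σ).
T⁴ = 0.410·32200/(4·5.67×10⁻⁸) = 5.821×10¹⁰ K⁴.
T = (5.821×10¹⁰)^(1/4).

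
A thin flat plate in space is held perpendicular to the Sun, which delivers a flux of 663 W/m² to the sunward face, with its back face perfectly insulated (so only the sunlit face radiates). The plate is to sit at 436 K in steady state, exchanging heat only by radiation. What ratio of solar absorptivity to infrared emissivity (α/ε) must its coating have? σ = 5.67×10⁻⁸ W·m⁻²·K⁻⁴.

α/ε ≈ 3.09

Balance: αS·A = εσ·1A·T⁴ ⇒ α/ε = σT⁴/S.
α/ε = 5.67×10⁻⁸·(436)⁴/663 = 5.67×10⁻⁸·3.614×10¹⁰/663.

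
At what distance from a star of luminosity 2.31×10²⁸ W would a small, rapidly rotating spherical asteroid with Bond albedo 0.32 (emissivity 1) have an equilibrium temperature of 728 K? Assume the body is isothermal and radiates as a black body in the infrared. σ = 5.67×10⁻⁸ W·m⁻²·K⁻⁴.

d ≈ 1.40×10¹¹ m

For an isothermal black-emitting sphere, (1−a)S·πr² = σ·4πr²·T⁴ ⇒ S = 4σT⁴/(1−a).
S = 4·5.67×10⁻⁸·(728)⁴/0.680 = 93680 W/m².
Flux falls as S = L/(4πd²), so d = √(L/(4πS)) = √(2.31×10²⁸/(4π·93680)).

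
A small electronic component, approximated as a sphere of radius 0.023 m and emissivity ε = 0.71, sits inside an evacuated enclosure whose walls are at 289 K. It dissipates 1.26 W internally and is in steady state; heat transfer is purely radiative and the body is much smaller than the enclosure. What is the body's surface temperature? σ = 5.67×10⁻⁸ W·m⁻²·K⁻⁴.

T ≈ 329 K

For a small grey body in a large enclosure, net radiated power = εσA(T⁴ − T_w⁴).
Steady state: P = εσA(T⁴ − T_w⁴) with A = 4πr² = 0.006648 m².
T⁴ = P/(εσA) + T_w⁴ = 1.26/(0.71·5.67×10⁻⁸·0.006648) + (289)⁴
    = 4.708×10⁹ + 6.976×10⁹ = 1.168×10¹⁰ K⁴.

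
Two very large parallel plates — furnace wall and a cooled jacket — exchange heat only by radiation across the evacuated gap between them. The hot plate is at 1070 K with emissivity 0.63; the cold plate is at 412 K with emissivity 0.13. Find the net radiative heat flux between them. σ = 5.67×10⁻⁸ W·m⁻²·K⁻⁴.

For two infinite grey parallel plates, q = σ(T₁⁴ − T₂⁴)/(1/ε₁ + 1/ε₂ − 1).
T₁⁴ − T₂⁴ = 1.311×10¹² − 2.881×10¹⁰ = 1.282×10¹² K⁴.
1/ε₁ + 1/ε₂ − 1 = 1.587 + 7.692 − 1 = 8.280.
q = 5.67×10⁻⁸ × 1.282×10¹² / 8.280.

q ≈ 8780 W/m²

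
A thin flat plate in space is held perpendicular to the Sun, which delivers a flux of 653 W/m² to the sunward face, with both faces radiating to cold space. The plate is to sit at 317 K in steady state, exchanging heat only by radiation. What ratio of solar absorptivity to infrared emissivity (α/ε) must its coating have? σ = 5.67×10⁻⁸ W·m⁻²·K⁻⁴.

α/ε ≈ 1.75

Balance: αS·A = εσ·2A·T⁴ ⇒ α/ε = 2σT⁴/S.
α/ε = 2·5.67×10⁻⁸·(317)⁴/653 = 2·5.67×10⁻⁸·1.010×10¹⁰/653.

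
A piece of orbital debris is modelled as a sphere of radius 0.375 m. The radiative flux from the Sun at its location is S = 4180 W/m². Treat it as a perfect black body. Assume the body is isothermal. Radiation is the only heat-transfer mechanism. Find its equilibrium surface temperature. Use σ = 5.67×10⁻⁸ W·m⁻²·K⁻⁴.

At equilibrium, absorbed power = emitted power.
Absorbing cross-section = πr² = 0.4418 m²; emitting surface = 4πr² = 1.767 m² (ratio 4).
S·A_cross = εσ·A_surf·T⁴  ⇒  T⁴ = S/(4σ).
T⁴ = 1.00·4180/(4·5.67×10⁻⁸) = 1.843×10¹⁰ K⁴.
T = (1.843×10¹⁰)^(1/4).

T ≈ 368 K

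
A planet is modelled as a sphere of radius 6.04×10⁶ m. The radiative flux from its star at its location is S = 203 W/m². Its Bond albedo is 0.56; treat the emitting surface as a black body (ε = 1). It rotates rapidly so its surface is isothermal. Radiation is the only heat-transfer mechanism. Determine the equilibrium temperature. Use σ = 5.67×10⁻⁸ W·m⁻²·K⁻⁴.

T ≈ 141 K

At equilibrium, absorbed power = emitted power.
Absorbing cross-section = πr² = 1.146×10¹⁴ m²; emitting surface = 4πr² = 4.584×10¹⁴ m² (ratio 4).
(1−a)S·A_cross = εσ·A_surf·T⁴  ⇒  T⁴ = (1−a)S/(4σ).
T⁴ = 0.440·203/(4·5.67×10⁻⁸) = 3.938×10⁸ K⁴.
T = (3.938×10⁸)^(1/4).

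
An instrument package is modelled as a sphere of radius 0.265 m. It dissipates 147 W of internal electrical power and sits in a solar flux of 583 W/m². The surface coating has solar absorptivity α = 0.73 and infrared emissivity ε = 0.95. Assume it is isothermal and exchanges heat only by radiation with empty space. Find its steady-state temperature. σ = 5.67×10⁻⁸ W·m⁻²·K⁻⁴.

T ≈ 267 K

At steady state, absorbed solar power + internal power = radiated power.
Absorbed: α·S·A_cross = 0.73·583·0.2206 = 93.89 W (cross-section πr²).
Total input = 93.89 + 147 = 240.9 W.
Radiated: εσ·A_surf·T⁴ with A_surf = 4πr² = 0.8825 m².
T⁴ = 240.9/(0.95·5.67×10⁻⁸·0.8825) = 5.068×10⁹ K⁴.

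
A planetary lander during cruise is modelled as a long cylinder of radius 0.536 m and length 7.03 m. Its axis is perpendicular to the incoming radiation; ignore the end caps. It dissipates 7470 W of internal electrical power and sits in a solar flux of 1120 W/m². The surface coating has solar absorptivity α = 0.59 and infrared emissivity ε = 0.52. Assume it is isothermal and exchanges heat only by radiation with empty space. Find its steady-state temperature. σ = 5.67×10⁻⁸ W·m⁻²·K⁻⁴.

At steady state, absorbed solar power + internal power = radiated power.
Absorbed: α·S·A_cross = 0.59·1120·7.536 = 4980 W (cross-section 2rL).
Total input = 4980 + 7470 = 12450 W.
Radiated: εσ·A_surf·T⁴ with A_surf = 2πrL = 23.68 m².
T⁴ = 12450/(0.52·5.67×10⁻⁸·23.68) = 1.784×10¹⁰ K⁴.

T ≈ 365 K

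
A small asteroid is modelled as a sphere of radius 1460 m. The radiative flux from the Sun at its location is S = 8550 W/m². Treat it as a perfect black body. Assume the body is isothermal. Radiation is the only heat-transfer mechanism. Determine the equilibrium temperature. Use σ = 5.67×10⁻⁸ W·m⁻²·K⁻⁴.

T ≈ 441 K

At equilibrium, absorbed power = emitted power.
Absorbing cross-section = πr² = 6.697×10⁶ m²; emitting surface = 4πr² = 2.679×10⁷ m² (ratio 4).
S·A_cross = εσ·A_surf·T⁴  ⇒  T⁴ = S/(4σ).
T⁴ = 1.00·8550/(4·5.67×10⁻⁸) = 3.770×10¹⁰ K⁴.
T = (3.770×10¹⁰)^(1/4).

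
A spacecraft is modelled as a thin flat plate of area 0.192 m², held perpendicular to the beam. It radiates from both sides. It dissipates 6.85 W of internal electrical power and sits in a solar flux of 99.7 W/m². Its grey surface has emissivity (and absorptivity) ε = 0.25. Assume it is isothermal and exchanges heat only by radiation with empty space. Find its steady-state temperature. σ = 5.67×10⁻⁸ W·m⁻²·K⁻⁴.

At steady state, absorbed solar power + internal power = radiated power.
Absorbed: α·S·A_cross = 0.25·99.7·0.1920 = 4.786 W (cross-section A).
Total input = 4.786 + 6.85 = 11.64 W.
Radiated: εσ·A_surf·T⁴ with A_surf = 2A = 0.3840 m².
T⁴ = 11.64/(0.25·5.67×10⁻⁸·0.3840) = 2.138×10⁹ K⁴.

T ≈ 215 K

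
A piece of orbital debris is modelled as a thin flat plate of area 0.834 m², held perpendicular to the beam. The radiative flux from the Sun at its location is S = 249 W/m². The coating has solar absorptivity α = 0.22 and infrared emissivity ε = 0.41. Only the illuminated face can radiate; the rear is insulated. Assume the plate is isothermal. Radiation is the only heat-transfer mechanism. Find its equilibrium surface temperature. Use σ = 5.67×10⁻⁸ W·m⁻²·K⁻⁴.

At equilibrium, absorbed power = emitted power.
Absorbing cross-section = A = 0.8340 m²; emitting surface = A = 0.8340 m² (ratio 1).
αS·A_cross = εσ·A_surf·T⁴  ⇒  T⁴ = αS/(ε·1σ).
T⁴ = 0.220·249/(0.41·1·5.67×10⁻⁸) = 2.356×10⁹ K⁴.
T = (2.356×10⁹)^(1/4).

T ≈ 220 K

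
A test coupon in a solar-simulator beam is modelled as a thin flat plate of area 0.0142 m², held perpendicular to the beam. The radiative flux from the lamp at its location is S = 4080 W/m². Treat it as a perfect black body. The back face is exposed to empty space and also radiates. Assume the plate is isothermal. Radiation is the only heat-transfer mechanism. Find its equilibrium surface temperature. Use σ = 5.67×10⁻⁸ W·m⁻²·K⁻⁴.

T ≈ 436 K

At equilibrium, absorbed power = emitted power.
Absorbing cross-section = A = 0.01420 m²; emitting surface = 2A = 0.02840 m² (ratio 2).
S·A_cross = εσ·A_surf·T⁴  ⇒  T⁴ = S/(2σ).
T⁴ = 1.00·4080/(2·5.67×10⁻⁸) = 3.598×10¹⁰ K⁴.
T = (3.598×10¹⁰)^(1/4).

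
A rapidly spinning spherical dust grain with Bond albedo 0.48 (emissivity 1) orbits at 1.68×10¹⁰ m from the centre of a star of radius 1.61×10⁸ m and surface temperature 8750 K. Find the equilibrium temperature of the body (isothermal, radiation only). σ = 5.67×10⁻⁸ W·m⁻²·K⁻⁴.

The star's surface emits σT_*⁴; at distance d the flux is S = σT_*⁴(R_*/d)².
S = 5.67×10⁻⁸·(8750)⁴·(1.61×10⁸/1.68×10¹⁰)² = 30520 W/m².
For an isothermal sphere T⁴ = (1−a)S/(4σ) = 6.999×10¹⁰ K⁴.

T ≈ 514 K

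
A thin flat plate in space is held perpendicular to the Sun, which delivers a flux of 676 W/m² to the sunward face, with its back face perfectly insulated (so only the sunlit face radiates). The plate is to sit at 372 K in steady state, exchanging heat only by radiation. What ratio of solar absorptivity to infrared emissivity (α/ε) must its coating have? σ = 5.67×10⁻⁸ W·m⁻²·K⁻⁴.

Balance: αS·A = εσ·1A·T⁴ ⇒ α/ε = σT⁴/S.
α/ε = 5.67×10⁻⁸·(372)⁴/676 = 5.67×10⁻⁸·1.915×10¹⁰/676.

α/ε ≈ 1.61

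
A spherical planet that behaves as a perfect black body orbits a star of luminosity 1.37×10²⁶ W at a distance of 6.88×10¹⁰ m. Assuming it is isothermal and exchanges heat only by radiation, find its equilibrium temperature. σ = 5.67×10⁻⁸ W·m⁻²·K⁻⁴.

T ≈ 317 K

First find the stellar flux at distance d: S = L/(4πd²) = 1.37×10²⁶/(4π·(6.88×10¹⁰)²) = 2303 W/m².
For an isothermal sphere, absorbed (1−a)S·πr² = emitted σ·4πr²·T⁴, so T⁴ = (1−a)S/(4σ).
T⁴ = 1.00·2303/(4·5.67×10⁻⁸) = 1.016×10¹⁰ K⁴.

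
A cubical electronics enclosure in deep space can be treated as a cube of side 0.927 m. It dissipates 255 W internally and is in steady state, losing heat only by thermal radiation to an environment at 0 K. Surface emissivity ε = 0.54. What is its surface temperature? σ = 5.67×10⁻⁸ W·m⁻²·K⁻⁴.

Steady state: internal power = radiated power, P = εσA T⁴.
Radiating area A = 6L² = 5.156 m².
T⁴ = P/(εσA) = 255/(0.54·5.67×10⁻⁸·5.156) = 1.615×10⁹ K⁴.
T = (1.615×10⁹)^(1/4).

T ≈ 200 K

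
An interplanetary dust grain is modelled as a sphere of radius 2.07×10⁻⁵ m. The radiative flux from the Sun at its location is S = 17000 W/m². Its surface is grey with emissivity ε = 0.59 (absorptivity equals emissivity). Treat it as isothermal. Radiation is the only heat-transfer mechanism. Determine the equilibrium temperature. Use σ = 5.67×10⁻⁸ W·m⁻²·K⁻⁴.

T ≈ 523 K

At equilibrium, absorbed power = emitted power.
Absorbing cross-section = πr² = 1.346×10⁻⁹ m²; emitting surface = 4πr² = 5.385×10⁻⁹ m² (ratio 4).
εS·A_cross = εσ·A_surf·T⁴  ⇒  T⁴ = S/(4σ)   (ε cancels).
T⁴ = 17000/(4·5.67×10⁻⁸) = 7.496×10¹⁰ K⁴.
T = (7.496×10¹⁰)^(1/4).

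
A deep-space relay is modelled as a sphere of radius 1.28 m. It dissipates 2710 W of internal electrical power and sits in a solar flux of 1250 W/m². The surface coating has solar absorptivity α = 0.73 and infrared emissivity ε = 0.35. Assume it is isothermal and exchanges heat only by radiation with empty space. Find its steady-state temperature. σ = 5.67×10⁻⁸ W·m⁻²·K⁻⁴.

At steady state, absorbed solar power + internal power = radiated power.
Absorbed: α·S·A_cross = 0.73·1250·5.147 = 4697 W (cross-section πr²).
Total input = 4697 + 2710 = 7407 W.
Radiated: εσ·A_surf·T⁴ with A_surf = 4πr² = 20.59 m².
T⁴ = 7407/(0.35·5.67×10⁻⁸·20.59) = 1.813×10¹⁰ K⁴.

T ≈ 367 K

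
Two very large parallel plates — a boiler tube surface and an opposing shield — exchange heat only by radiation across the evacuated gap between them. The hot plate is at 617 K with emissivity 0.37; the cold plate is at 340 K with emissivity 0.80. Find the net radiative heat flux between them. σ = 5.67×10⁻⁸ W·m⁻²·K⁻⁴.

For two infinite grey parallel plates, q = σ(T₁⁴ − T₂⁴)/(1/ε₁ + 1/ε₂ − 1).
T₁⁴ − T₂⁴ = 1.449×10¹¹ − 1.336×10¹⁰ = 1.316×10¹¹ K⁴.
1/ε₁ + 1/ε₂ − 1 = 2.703 + 1.250 − 1 = 2.953.
q = 5.67×10⁻⁸ × 1.316×10¹¹ / 2.953.

q ≈ 2530 W/m²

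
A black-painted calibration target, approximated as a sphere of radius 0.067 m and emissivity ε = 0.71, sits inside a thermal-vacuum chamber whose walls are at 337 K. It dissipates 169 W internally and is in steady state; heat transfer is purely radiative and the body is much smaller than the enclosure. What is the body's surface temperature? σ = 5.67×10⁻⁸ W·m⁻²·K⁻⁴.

For a small grey body in a large enclosure, net radiated power = εσA(T⁴ − T_w⁴).
Steady state: P = εσA(T⁴ − T_w⁴) with A = 4πr² = 0.05641 m².
T⁴ = P/(εσA) + T_w⁴ = 169/(0.71·5.67×10⁻⁸·0.05641) + (337)⁴
    = 7.442×10¹⁰ + 1.290×10¹⁰ = 8.732×10¹⁰ K⁴.

T ≈ 544 K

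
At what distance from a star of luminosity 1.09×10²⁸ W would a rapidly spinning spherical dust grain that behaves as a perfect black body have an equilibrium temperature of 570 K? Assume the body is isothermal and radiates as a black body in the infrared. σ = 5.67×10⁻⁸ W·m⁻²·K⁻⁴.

For an isothermal black-emitting sphere, (1−a)S·πr² = σ·4πr²·T⁴ ⇒ S = 4σT⁴/(1−a).
S = 4·5.67×10⁻⁸·(570)⁴/1.00 = 23940 W/m².
Flux falls as S = L/(4πd²), so d = √(L/(4πS)) = √(1.09×10²⁸/(4π·23940)).

d ≈ 1.90×10¹¹ m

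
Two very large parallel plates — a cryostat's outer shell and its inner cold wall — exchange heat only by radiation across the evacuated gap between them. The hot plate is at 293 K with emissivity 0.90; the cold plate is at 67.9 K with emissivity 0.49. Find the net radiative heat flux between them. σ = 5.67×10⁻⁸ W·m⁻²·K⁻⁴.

q ≈ 194 W/m²

For two infinite grey parallel plates, q = σ(T₁⁴ − T₂⁴)/(1/ε₁ + 1/ε₂ − 1).
T₁⁴ − T₂⁴ = 7.370×10⁹ − 2.126×10⁷ = 7.349×10⁹ K⁴.
1/ε₁ + 1/ε₂ − 1 = 1.111 + 2.041 − 1 = 2.152.
q = 5.67×10⁻⁸ × 7.349×10⁹ / 2.152.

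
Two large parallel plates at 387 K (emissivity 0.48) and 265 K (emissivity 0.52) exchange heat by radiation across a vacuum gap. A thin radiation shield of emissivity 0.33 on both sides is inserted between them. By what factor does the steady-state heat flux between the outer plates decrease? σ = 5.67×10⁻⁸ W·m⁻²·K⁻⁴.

factor ≈ 2.68

Without shield: q₀ = σΔ(T⁴)/(1/ε₁+1/ε₂−1) with denominator 3.006.
With shield the two gaps are in series; the resistances add: (1/ε₁+1/ε_s−1)+(1/ε_s+1/ε₂−1) = 4.114+3.953 = 8.067.
Heat-flux ratio q₀/q = 8.067/3.006.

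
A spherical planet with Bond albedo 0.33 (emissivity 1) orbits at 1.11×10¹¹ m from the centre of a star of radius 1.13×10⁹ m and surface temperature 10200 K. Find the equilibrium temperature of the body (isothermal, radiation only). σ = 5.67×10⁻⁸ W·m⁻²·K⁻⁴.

The star's surface emits σT_*⁴; at distance d the flux is S = σT_*⁴(R_*/d)².
S = 5.67×10⁻⁸·(10200)⁴·(1.13×10⁹/1.11×10¹¹)² = 63610 W/m².
For an isothermal sphere T⁴ = (1−a)S/(4σ) = 1.879×10¹¹ K⁴.

T ≈ 658 K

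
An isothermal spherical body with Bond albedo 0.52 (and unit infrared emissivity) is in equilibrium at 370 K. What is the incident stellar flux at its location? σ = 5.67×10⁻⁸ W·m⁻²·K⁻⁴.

(1−a)S·πr² = σ·4πr²·T⁴ ⇒ S = 4σT⁴/(1−a).
S = 4·5.67×10⁻⁸·1.874×10¹⁰/0.480.

S ≈ 8860 W/m²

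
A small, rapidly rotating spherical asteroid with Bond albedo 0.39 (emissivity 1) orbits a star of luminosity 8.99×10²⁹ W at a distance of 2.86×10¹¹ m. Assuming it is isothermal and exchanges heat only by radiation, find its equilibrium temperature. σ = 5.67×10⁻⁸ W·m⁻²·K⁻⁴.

First find the stellar flux at distance d: S = L/(4πd²) = 8.99×10²⁹/(4π·(2.86×10¹¹)²) = 8.746×10⁵ W/m².
For an isothermal sphere, absorbed (1−a)S·πr² = emitted σ·4πr²·T⁴, so T⁴ = (1−a)S/(4σ).
T⁴ = 0.610·8.746×10⁵/(4·5.67×10⁻⁸) = 2.352×10¹² K⁴.

T ≈ 1240 K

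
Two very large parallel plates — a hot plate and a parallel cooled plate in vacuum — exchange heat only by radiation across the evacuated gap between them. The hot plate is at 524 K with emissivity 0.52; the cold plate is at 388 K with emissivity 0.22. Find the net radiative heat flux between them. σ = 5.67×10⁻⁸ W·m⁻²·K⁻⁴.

q ≈ 547 W/m²

For two infinite grey parallel plates, q = σ(T₁⁴ − T₂⁴)/(1/ε₁ + 1/ε₂ − 1).
T₁⁴ − T₂⁴ = 7.539×10¹⁰ − 2.266×10¹⁰ = 5.273×10¹⁰ K⁴.
1/ε₁ + 1/ε₂ − 1 = 1.923 + 4.545 − 1 = 5.469.
q = 5.67×10⁻⁸ × 5.273×10¹⁰ / 5.469.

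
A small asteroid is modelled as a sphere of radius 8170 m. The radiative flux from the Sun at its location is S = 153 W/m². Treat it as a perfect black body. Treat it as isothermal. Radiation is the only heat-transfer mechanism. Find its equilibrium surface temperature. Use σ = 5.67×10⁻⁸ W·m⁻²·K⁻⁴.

T ≈ 161 K

At equilibrium, absorbed power = emitted power.
Absorbing cross-section = πr² = 2.097×10⁸ m²; emitting surface = 4πr² = 8.388×10⁸ m² (ratio 4).
S·A_cross = εσ·A_surf·T⁴  ⇒  T⁴ = S/(4σ).
T⁴ = 1.00·153/(4·5.67×10⁻⁸) = 6.746×10⁸ K⁴.
T = (6.746×10⁸)^(1/4).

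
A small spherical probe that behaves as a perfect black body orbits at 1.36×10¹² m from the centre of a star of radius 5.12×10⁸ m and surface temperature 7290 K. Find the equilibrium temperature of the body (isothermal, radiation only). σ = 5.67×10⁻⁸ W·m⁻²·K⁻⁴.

The star's surface emits σT_*⁴; at distance d the flux is S = σT_*⁴(R_*/d)².
S = 5.67×10⁻⁸·(7290)⁴·(5.12×10⁸/1.36×10¹²)² = 22.70 W/m².
For an isothermal sphere T⁴ = (1−a)S/(4σ) = 1.001×10⁸ K⁴.

T ≈ 100 K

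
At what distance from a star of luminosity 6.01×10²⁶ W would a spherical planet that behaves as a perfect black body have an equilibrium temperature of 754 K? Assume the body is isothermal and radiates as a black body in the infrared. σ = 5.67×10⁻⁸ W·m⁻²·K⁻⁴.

d ≈ 2.55×10¹⁰ m

For an isothermal black-emitting sphere, (1−a)S·πr² = σ·4πr²·T⁴ ⇒ S = 4σT⁴/(1−a).
S = 4·5.67×10⁻⁸·(754)⁴/1.00 = 73300 W/m².
Flux falls as S = L/(4πd²), so d = √(L/(4πS)) = √(6.01×10²⁶/(4π·73300)).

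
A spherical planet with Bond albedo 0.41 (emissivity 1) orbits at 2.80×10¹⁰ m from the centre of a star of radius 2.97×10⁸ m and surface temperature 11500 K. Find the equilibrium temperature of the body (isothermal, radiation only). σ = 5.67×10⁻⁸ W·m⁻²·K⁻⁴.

T ≈ 734 K

The star's surface emits σT_*⁴; at distance d the flux is S = σT_*⁴(R_*/d)².
S = 5.67×10⁻⁸·(11500)⁴·(2.97×10⁸/2.80×10¹⁰)² = 1.116×10⁵ W/m².
For an isothermal sphere T⁴ = (1−a)S/(4σ) = 2.903×10¹¹ K⁴.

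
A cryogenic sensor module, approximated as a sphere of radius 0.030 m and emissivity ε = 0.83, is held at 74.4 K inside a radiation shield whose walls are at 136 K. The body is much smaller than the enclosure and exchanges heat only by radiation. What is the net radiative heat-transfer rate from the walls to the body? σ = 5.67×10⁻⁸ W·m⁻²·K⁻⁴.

For a small grey body in a large enclosure: P_net = εσA(T_body⁴ − T_wall⁴).
A = 4πr² = 0.01131 m²; T_body⁴ − T_wall⁴ = 3.064×10⁷ − 3.421×10⁸ = -3.115×10⁸ K⁴.
|P_net| = 0.83·5.67×10⁻⁸·0.01131·3.115×10⁸.

P_net ≈ 0.166 W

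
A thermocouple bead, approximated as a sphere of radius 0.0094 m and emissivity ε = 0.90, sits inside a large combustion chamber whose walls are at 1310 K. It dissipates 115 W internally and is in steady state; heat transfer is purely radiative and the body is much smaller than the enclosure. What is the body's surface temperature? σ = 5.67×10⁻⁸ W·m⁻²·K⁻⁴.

T ≈ 1490 K

For a small grey body in a large enclosure, net radiated power = εσA(T⁴ − T_w⁴).
Steady state: P = εσA(T⁴ − T_w⁴) with A = 4πr² = 0.001110 m².
T⁴ = P/(εσA) + T_w⁴ = 115/(0.90·5.67×10⁻⁸·0.001110) + (1310)⁴
    = 2.030×10¹² + 2.945×10¹² = 4.975×10¹² K⁴.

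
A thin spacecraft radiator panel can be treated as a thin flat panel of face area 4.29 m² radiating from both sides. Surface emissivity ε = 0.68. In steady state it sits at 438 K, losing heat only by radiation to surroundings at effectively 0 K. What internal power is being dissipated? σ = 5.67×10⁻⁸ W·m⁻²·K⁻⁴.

P ≈ 12200 W

Steady state: P = εσA T⁴.
A = 2·4.29 = 8.580 m²; T⁴ = (438)⁴ = 3.680×10¹⁰ K⁴.
P = 0.68 × 5.67×10⁻⁸ × 8.580 × 3.680×10¹⁰.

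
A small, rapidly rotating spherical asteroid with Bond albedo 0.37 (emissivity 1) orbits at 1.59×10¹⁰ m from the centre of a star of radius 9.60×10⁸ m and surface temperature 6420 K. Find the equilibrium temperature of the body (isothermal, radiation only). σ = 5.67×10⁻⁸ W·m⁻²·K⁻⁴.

The star's surface emits σT_*⁴; at distance d the flux is S = σT_*⁴(R_*/d)².
S = 5.67×10⁻⁸·(6420)⁴·(9.60×10⁸/1.59×10¹⁰)² = 3.511×10⁵ W/m².
For an isothermal sphere T⁴ = (1−a)S/(4σ) = 9.754×10¹¹ K⁴.

T ≈ 994 K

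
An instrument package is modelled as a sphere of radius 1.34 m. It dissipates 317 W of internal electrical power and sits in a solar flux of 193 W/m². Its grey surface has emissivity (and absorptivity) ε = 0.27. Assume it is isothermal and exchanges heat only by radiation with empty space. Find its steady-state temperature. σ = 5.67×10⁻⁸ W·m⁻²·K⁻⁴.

T ≈ 205 K

At steady state, absorbed solar power + internal power = radiated power.
Absorbed: α·S·A_cross = 0.27·193·5.641 = 294.0 W (cross-section πr²).
Total input = 294.0 + 317 = 611.0 W.
Radiated: εσ·A_surf·T⁴ with A_surf = 4πr² = 22.56 m².
T⁴ = 611.0/(0.27·5.67×10⁻⁸·22.56) = 1.769×10⁹ K⁴.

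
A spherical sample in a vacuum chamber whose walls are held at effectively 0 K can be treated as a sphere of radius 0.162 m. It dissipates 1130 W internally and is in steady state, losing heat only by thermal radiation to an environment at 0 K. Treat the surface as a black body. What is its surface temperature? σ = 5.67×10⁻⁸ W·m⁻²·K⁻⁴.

Steady state: internal power = radiated power, P = εσA T⁴.
Radiating area A = 4πr² = 0.3298 m².
T⁴ = P/(εσA) = 1130/(1.0·5.67×10⁻⁸·0.3298) = 6.043×10¹⁰ K⁴.
T = (6.043×10¹⁰)^(1/4).

T ≈ 496 K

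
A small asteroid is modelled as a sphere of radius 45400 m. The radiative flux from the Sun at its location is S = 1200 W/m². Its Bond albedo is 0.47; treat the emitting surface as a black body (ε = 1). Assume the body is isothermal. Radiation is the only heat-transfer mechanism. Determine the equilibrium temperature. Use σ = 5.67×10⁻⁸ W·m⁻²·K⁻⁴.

T ≈ 230 K

At equilibrium, absorbed power = emitted power.
Absorbing cross-section = πr² = 6.475×10⁹ m²; emitting surface = 4πr² = 2.590×10¹⁰ m² (ratio 4).
(1−a)S·A_cross = εσ·A_surf·T⁴  ⇒  T⁴ = (1−a)S/(4σ).
T⁴ = 0.530·1200/(4·5.67×10⁻⁸) = 2.804×10⁹ K⁴.
T = (2.804×10⁹)^(1/4).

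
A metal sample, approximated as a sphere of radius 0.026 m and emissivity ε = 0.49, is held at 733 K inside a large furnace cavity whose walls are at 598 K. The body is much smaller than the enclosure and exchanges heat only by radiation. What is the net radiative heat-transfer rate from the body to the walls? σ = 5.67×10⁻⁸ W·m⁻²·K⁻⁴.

P_net ≈ 38.0 W

For a small grey body in a large enclosure: P_net = εσA(T_body⁴ − T_wall⁴).
A = 4πr² = 0.008495 m²; T_body⁴ − T_wall⁴ = 2.887×10¹¹ − 1.279×10¹¹ = 1.608×10¹¹ K⁴.
|P_net| = 0.49·5.67×10⁻⁸·0.008495·1.608×10¹¹.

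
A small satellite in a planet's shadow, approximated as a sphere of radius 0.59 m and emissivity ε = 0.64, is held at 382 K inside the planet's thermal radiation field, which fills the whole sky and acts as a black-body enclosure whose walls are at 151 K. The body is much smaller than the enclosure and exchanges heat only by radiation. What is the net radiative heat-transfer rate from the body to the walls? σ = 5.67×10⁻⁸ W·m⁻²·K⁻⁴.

P_net ≈ 3300 W

For a small grey body in a large enclosure: P_net = εσA(T_body⁴ − T_wall⁴).
A = 4πr² = 4.374 m²; T_body⁴ − T_wall⁴ = 2.129×10¹⁰ − 5.199×10⁸ = 2.077×10¹⁰ K⁴.
|P_net| = 0.64·5.67×10⁻⁸·4.374·2.077×10¹⁰.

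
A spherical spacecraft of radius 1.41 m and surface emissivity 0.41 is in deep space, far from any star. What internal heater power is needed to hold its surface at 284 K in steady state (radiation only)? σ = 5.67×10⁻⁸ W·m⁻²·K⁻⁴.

P ≈ 3780 W

P = εσ·4πr²·T⁴.
4πr² = 24.98 m²; T⁴ = 6.505×10⁹ K⁴.
P = 0.41·5.67×10⁻⁸·24.98·6.505×10⁹.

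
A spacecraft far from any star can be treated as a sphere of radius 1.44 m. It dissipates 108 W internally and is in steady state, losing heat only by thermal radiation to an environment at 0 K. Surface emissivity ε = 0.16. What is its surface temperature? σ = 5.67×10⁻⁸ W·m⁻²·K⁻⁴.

Steady state: internal power = radiated power, P = εσA T⁴.
Radiating area A = 4πr² = 26.06 m².
T⁴ = P/(εσA) = 108/(0.16·5.67×10⁻⁸·26.06) = 4.569×10⁸ K⁴.
T = (4.569×10⁸)^(1/4).

T ≈ 146 K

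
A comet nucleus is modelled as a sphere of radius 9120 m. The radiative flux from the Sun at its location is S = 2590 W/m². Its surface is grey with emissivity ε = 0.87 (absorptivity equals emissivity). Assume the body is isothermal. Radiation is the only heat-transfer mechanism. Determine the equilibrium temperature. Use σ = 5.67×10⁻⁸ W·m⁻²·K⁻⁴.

T ≈ 327 K

At equilibrium, absorbed power = emitted power.
Absorbing cross-section = πr² = 2.613×10⁸ m²; emitting surface = 4πr² = 1.045×10⁹ m² (ratio 4).
εS·A_cross = εσ·A_surf·T⁴  ⇒  T⁴ = S/(4σ)   (ε cancels).
T⁴ = 2590/(4·5.67×10⁻⁸) = 1.142×10¹⁰ K⁴.
T = (1.142×10¹⁰)^(1/4).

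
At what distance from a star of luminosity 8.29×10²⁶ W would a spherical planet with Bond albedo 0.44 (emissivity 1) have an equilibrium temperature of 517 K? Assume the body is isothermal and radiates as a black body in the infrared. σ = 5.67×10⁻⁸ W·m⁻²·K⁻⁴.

d ≈ 4.77×10¹⁰ m

For an isothermal black-emitting sphere, (1−a)S·πr² = σ·4πr²·T⁴ ⇒ S = 4σT⁴/(1−a).
S = 4·5.67×10⁻⁸·(517)⁴/0.560 = 28930 W/m².
Flux falls as S = L/(4πd²), so d = √(L/(4πS)) = √(8.29×10²⁶/(4π·28930)).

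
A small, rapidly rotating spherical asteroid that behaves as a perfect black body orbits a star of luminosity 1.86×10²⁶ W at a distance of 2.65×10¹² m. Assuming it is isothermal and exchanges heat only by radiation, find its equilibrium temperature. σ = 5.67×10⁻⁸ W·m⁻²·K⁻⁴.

First find the stellar flux at distance d: S = L/(4πd²) = 1.86×10²⁶/(4π·(2.65×10¹²)²) = 2.108 W/m².
For an isothermal sphere, absorbed (1−a)S·πr² = emitted σ·4πr²·T⁴, so T⁴ = (1−a)S/(4σ).
T⁴ = 1.00·2.108/(4·5.67×10⁻⁸) = 9.293×10⁶ K⁴.

T ≈ 55.2 K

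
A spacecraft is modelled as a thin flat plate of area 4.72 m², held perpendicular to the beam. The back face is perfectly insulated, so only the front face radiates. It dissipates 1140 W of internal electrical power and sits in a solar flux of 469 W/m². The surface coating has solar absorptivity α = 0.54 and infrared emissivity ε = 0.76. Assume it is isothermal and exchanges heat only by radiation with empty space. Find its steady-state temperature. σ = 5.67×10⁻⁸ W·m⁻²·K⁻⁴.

T ≈ 327 K

At steady state, absorbed solar power + internal power = radiated power.
Absorbed: α·S·A_cross = 0.54·469·4.720 = 1195 W (cross-section A).
Total input = 1195 + 1140 = 2335 W.
Radiated: εσ·A_surf·T⁴ with A_surf = A = 4.720 m².
T⁴ = 2335/(0.76·5.67×10⁻⁸·4.720) = 1.148×10¹⁰ K⁴.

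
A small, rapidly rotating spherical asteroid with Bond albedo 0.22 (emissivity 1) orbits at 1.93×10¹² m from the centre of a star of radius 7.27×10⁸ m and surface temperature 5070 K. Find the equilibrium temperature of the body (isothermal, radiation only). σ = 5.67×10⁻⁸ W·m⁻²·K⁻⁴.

T ≈ 65.4 K

The star's surface emits σT_*⁴; at distance d the flux is S = σT_*⁴(R_*/d)².
S = 5.67×10⁻⁸·(5070)⁴·(7.27×10⁸/1.93×10¹²)² = 5.316 W/m².
For an isothermal sphere T⁴ = (1−a)S/(4σ) = 1.828×10⁷ K⁴.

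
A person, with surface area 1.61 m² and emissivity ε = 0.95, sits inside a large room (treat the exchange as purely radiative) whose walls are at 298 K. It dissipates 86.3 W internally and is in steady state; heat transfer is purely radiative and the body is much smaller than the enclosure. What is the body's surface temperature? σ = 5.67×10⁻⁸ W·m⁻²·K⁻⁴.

T ≈ 307 K

For a small grey body in a large enclosure, net radiated power = εσA(T⁴ − T_w⁴).
Steady state: P = εσA(T⁴ − T_w⁴) with A = 1.61 m².
T⁴ = P/(εσA) + T_w⁴ = 86.3/(0.95·5.67×10⁻⁸·1.610) + (298)⁴
    = 9.951×10⁸ + 7.886×10⁹ = 8.881×10⁹ K⁴.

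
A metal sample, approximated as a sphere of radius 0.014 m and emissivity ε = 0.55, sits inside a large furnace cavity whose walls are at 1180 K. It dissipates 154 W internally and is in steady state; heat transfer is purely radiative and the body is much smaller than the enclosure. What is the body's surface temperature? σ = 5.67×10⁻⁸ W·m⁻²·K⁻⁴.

T ≈ 1410 K

For a small grey body in a large enclosure, net radiated power = εσA(T⁴ − T_w⁴).
Steady state: P = εσA(T⁴ − T_w⁴) with A = 4πr² = 0.002463 m².
T⁴ = P/(εσA) + T_w⁴ = 154/(0.55·5.67×10⁻⁸·0.002463) + (1180)⁴
    = 2.005×10¹² + 1.939×10¹² = 3.944×10¹² K⁴.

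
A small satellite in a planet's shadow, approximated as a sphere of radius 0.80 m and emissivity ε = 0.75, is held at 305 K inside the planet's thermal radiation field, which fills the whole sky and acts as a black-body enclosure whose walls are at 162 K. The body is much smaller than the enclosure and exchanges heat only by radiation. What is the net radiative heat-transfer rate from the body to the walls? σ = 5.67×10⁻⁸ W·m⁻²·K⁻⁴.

For a small grey body in a large enclosure: P_net = εσA(T_body⁴ − T_wall⁴).
A = 4πr² = 8.042 m²; T_body⁴ − T_wall⁴ = 8.654×10⁹ − 6.887×10⁸ = 7.965×10⁹ K⁴.
|P_net| = 0.75·5.67×10⁻⁸·8.042·7.965×10⁹.

P_net ≈ 2720 W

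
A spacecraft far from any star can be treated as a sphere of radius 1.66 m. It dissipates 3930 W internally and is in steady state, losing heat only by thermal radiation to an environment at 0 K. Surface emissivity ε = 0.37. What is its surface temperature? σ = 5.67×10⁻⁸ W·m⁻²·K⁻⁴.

Steady state: internal power = radiated power, P = εσA T⁴.
Radiating area A = 4πr² = 34.63 m².
T⁴ = P/(εσA) = 3930/(0.37·5.67×10⁻⁸·34.63) = 5.410×10⁹ K⁴.
T = (5.410×10⁹)^(1/4).

T ≈ 271 K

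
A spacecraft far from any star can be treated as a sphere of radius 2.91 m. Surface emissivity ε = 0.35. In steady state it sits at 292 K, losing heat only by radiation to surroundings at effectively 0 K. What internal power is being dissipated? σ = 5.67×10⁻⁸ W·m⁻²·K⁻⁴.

P ≈ 15400 W

Steady state: P = εσA T⁴.
A = 4πr² = 106.4 m²; T⁴ = (292)⁴ = 7.270×10⁹ K⁴.
P = 0.35 × 5.67×10⁻⁸ × 106.4 × 7.270×10⁹.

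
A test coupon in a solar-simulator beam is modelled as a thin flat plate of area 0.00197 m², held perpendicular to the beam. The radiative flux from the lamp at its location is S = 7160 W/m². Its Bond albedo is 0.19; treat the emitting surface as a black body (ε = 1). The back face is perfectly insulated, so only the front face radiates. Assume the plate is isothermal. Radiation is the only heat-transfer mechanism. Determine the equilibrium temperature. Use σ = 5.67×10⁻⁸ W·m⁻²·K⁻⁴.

T ≈ 566 K

At equilibrium, absorbed power = emitted power.
Absorbing cross-section = A = 0.001970 m²; emitting surface = A = 0.001970 m² (ratio 1).
(1−a)S·A_cross = εσ·A_surf·T⁴  ⇒  T⁴ = (1−a)S/(1σ).
T⁴ = 0.810·7160/(1·5.67×10⁻⁸) = 1.023×10¹¹ K⁴.
T = (1.023×10¹¹)^(1/4).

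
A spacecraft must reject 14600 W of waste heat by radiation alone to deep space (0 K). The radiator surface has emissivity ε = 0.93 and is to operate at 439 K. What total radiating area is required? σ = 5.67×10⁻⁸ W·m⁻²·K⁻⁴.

A ≈ 7.45 m²

P = εσA T⁴ ⇒ A = P/(εσT⁴).
T⁴ = 3.714×10¹⁰ K⁴.
A = 14600/(0.93 × 5.67×10⁻⁸ × 3.714×10¹⁰).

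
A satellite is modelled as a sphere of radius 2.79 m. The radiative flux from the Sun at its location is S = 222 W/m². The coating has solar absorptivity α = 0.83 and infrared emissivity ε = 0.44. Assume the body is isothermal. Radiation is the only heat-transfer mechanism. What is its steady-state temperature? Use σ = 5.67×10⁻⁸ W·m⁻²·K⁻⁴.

At equilibrium, absorbed power = emitted power.
Absorbing cross-section = πr² = 24.45 m²; emitting surface = 4πr² = 97.82 m² (ratio 4).
αS·A_cross = εσ·A_surf·T⁴  ⇒  T⁴ = αS/(ε·4σ).
T⁴ = 0.830·222/(0.44·4·5.67×10⁻⁸) = 1.846×10⁹ K⁴.
T = (1.846×10⁹)^(1/4).

T ≈ 207 K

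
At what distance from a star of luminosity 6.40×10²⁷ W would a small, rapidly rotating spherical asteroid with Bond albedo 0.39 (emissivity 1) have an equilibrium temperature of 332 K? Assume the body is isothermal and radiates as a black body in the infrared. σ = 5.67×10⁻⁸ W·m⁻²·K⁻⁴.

For an isothermal black-emitting sphere, (1−a)S·πr² = σ·4πr²·T⁴ ⇒ S = 4σT⁴/(1−a).
S = 4·5.67×10⁻⁸·(332)⁴/0.610 = 4517 W/m².
Flux falls as S = L/(4πd²), so d = √(L/(4πS)) = √(6.40×10²⁷/(4π·4517)).

d ≈ 3.36×10¹¹ m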